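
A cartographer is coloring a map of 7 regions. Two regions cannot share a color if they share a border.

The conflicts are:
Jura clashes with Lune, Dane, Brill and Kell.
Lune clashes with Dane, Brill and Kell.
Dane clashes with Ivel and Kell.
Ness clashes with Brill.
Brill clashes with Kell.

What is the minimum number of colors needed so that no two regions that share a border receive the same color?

4

Jura, Lune, Brill, Kell are mutually in conflict, so at least 4 colors are needed.
A valid assignment using 4 colors: Jura=4, Lune=1, Dane=2, Ness=1, Brill=2, Ivel=1, Kell=3. Every pair that conflicts lands in different colors.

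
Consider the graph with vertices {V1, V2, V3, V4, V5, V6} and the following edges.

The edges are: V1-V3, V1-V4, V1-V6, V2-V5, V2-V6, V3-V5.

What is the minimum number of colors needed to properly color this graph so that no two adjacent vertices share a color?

3

The cycle V1-V6-V2-V5-V3-V1 has odd length 5, so it cannot be 2-colored; at least 3 colors are needed.
3 colors suffice: color 1 → {V1, V2}; color 2 → {V4, V5, V6}; color 3 → {V3}. Every edge joins two different colors.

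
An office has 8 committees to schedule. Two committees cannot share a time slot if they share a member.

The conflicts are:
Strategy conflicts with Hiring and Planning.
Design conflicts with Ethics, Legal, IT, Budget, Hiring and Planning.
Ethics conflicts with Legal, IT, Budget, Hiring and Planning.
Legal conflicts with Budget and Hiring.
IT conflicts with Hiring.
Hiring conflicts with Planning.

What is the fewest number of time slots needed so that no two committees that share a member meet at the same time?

Design, Ethics, Hiring, Planning pairwise conflict, so at least 4 time slots are needed.
4 time slots suffice: time slot 1 → {Strategy, Design}; time slot 2 → {Budget, Hiring}; time slot 3 → {Ethics}; time slot 4 → {Legal, IT, Planning}. Each listed conflict is separated.

4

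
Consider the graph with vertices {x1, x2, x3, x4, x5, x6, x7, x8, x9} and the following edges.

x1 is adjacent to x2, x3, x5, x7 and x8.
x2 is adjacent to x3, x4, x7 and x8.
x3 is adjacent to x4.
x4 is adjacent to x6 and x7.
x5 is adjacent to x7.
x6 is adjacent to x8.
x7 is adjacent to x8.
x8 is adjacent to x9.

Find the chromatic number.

4

x1, x2, x7, x8 are mutually adjacent (a clique of size 4), so at least 4 colors are needed.
4 colors suffice: color 1 → {x2, x5, x6, x9}; color 2 → {x1, x4}; color 3 → {x3, x8}; color 4 → {x7}. Each edge has distinct colors on its endpoints.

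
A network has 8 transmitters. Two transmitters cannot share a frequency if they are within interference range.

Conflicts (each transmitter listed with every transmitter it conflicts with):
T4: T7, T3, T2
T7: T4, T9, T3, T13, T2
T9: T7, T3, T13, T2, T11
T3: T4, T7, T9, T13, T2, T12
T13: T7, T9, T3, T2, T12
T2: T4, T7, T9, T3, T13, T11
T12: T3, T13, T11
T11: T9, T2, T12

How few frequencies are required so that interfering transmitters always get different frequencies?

5

T7, T9, T3, T13, T2 all conflict with each other, so at least 5 frequencies are needed.
5 frequencies suffice: frequency 1 → {T3, T11}; frequency 2 → {T2, T12}; frequency 3 → {T4, T13}; frequency 4 → {T9}; frequency 5 → {T7}. No two conflicting transmitters share a frequency.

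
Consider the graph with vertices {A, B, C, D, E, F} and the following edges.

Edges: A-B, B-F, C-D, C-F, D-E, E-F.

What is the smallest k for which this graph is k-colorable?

2

D and E are adjacent, so at least 2 colors are needed.
A valid assignment using 2 colors: A=1, B=2, C=2, D=1, E=2, F=1. No two adjacent vertices share a color.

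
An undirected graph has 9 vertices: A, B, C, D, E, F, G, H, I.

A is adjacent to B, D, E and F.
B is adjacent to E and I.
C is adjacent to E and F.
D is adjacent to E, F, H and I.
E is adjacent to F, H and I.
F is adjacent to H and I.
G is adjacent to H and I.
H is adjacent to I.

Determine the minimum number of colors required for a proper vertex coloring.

5

D, E, F, H, I are mutually adjacent (a clique of size 5), so at least 5 colors are needed.
5 colors suffice: color 1 → {E, G}; color 2 → {B, F}; color 3 → {A, C, I}; color 4 → {H}; color 5 → {D}. Each edge has distinct colors on its endpoints.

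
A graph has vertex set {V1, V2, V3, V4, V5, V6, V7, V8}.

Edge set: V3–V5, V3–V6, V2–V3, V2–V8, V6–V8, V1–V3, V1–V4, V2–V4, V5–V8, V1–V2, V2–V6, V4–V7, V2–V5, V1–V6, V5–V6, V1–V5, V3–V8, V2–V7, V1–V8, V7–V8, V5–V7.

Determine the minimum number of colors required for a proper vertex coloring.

6

V1, V2, V3, V5, V6, V8 form a clique, so at least 6 colors are needed.
One proper 6-coloring: V1=4, V2=1, V3=6, V4=2, V5=3, V6=5, V7=4, V8=2. Each edge has distinct colors on its endpoints.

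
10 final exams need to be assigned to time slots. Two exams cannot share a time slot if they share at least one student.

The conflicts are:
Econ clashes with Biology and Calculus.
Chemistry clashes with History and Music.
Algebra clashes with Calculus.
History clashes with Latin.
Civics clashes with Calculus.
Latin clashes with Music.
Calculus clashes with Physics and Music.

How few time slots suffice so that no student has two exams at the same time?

2

Chemistry and Music conflict, so at least 2 time slots are needed.
A valid assignment using 2 time slots: Econ=2, Chemistry=1, Algebra=2, History=2, Civics=2, Latin=1, Biology=1, Calculus=1, Physics=2, Music=2. Every pair that conflicts lands in different time slots.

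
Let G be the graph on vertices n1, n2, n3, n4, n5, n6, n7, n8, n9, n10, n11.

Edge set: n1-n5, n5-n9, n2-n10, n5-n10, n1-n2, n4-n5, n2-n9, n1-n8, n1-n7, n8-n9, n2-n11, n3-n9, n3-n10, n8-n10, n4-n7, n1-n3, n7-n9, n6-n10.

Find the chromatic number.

n4 and n7 are adjacent, so at least 2 colors are needed.
2 colors suffice: color 1 → {n1, n4, n9, n10, n11}; color 2 → {n2, n3, n5, n6, n7, n8}. Each edge has distinct colors on its endpoints.

2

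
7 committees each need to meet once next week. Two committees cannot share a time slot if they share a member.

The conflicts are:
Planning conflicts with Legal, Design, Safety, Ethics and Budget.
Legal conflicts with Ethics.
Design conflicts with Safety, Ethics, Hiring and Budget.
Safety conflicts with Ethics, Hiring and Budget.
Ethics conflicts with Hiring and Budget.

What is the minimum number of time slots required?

5

Planning, Design, Safety, Ethics, Budget pairwise conflict, so at least 5 time slots are needed.
Using 5 time slots: Planning=4, Legal=2, Design=2, Safety=3, Ethics=1, Hiring=4, Budget=5. Each listed conflict is separated.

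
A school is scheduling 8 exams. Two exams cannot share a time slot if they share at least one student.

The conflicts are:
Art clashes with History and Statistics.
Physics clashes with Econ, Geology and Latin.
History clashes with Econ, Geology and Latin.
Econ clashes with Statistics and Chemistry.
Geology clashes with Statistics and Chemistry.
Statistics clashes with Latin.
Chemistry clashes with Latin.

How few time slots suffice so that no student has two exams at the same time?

2

Geology and Statistics conflict, so at least 2 time slots are needed.
2 time slots suffice: Art=1, Physics=2, History=2, Econ=1, Geology=1, Statistics=2, Chemistry=2, Latin=1. Each listed conflict is separated.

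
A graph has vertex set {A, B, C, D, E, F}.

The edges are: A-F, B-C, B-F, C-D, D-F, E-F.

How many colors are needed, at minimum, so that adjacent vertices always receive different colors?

A and F are adjacent, so at least 2 colors are needed.
2 colors suffice: A=2, B=2, C=1, D=2, E=2, F=1. Each edge has distinct colors on its endpoints.

2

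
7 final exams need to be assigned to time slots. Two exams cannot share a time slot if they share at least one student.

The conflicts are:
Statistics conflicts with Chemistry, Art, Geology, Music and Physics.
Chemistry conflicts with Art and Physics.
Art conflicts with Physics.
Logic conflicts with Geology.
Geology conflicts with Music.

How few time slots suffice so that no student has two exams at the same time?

Statistics, Chemistry, Art, Physics all conflict with each other, so at least 4 time slots are needed.
4 time slots suffice: Statistics=1, Chemistry=3, Art=4, Logic=1, Geology=2, Music=3, Physics=2. Each listed conflict is separated.

4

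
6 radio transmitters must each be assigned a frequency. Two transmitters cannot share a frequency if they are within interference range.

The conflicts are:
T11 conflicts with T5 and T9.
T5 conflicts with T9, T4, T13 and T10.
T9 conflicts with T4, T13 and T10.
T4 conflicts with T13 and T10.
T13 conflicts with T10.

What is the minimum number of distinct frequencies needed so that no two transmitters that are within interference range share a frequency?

T5, T9, T4, T13, T10 are mutually in conflict, so at least 5 frequencies are needed.
5 frequencies suffice: frequency 1 → {T9}; frequency 2 → {T5}; frequency 3 → {T11, T4}; frequency 4 → {T13}; frequency 5 → {T10}. Each listed conflict is separated.

5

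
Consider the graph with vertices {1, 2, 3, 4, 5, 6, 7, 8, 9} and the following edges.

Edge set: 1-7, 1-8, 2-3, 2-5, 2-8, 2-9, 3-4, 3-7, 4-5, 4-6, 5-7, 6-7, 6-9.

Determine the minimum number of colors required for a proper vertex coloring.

The cycle 2-5-4-6-9-2 has odd length 5, so it cannot be 2-colored; at least 3 colors are needed.
3 colors suffice: color a → {2, 4, 7}; color b → {1, 3, 5, 6}; color c → {8, 9}. No two adjacent vertices share a color.

3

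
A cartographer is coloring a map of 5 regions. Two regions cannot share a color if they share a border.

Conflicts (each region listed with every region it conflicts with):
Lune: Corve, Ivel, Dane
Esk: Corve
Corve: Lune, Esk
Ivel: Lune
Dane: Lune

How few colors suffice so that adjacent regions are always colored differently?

2

Esk and Corve conflict, so at least 2 colors are needed.
One proper 2-coloring: Lune=1, Esk=1, Corve=2, Ivel=2, Dane=2. No two conflicting regions share a color.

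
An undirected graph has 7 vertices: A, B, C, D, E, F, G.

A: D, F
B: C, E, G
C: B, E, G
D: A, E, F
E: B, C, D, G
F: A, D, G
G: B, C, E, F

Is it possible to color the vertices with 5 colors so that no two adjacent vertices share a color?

The chromatic number is 4. B, C, E, G are mutually adjacent (a clique of size 4), so at least 4 colors are needed.
4 colors suffice: color 1 → {E, F}; color 2 → {D, G}; color 3 → {A, B}; color 4 → {C}.
Since 5 ≥ 4, a proper 5-coloring certainly exists.

Yes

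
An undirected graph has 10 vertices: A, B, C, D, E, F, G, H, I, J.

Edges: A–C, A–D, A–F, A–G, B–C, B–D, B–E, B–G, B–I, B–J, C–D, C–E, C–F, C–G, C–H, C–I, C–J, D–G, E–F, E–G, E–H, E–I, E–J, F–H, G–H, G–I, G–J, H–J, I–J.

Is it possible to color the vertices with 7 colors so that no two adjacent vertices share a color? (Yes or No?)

The chromatic number is 6. B, C, E, G, I, J are pairwise adjacent (a clique of size 6), so at least 6 colors are needed.
6 colors suffice: color 1 → {C}; color 2 → {F, G}; color 3 → {A, E}; color 4 → {B, H}; color 5 → {D, J}; color 6 → {I}.
Since 7 ≥ 6, a proper 7-coloring certainly exists.

Yes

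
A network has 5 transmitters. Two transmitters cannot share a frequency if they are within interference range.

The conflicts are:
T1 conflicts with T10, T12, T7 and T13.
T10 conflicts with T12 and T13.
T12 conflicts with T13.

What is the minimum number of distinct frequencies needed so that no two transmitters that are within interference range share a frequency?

T1, T10, T12, T13 pairwise conflict, so at least 4 frequencies are needed.
4 frequencies suffice: frequency 1 → {T1}; frequency 2 → {T7, T13}; frequency 3 → {T12}; frequency 4 → {T10}. Every pair that conflicts lands in different frequencies.

4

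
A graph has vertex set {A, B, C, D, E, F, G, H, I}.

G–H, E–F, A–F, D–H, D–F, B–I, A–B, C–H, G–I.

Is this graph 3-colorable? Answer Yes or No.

Yes

The chromatic number is 3. The cycle F-D-H-G-I-B-A-F has odd length 7, so it cannot be 2-colored; at least 3 colors are needed.
One proper 3-coloring: A=3, B=2, C=2, D=2, E=2, F=1, G=2, H=1, I=1.
That is already a proper 3-coloring.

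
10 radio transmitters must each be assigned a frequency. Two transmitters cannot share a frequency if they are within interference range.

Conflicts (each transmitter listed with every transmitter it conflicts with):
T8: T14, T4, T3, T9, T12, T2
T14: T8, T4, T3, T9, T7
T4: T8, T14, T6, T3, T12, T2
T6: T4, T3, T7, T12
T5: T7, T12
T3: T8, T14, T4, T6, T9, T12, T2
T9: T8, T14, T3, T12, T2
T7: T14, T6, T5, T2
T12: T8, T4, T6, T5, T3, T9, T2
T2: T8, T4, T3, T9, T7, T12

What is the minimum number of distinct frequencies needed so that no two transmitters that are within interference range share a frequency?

T8, T4, T3, T12, T2 are mutually in conflict, so at least 5 frequencies are needed.
A valid assignment using 5 frequencies: T8=4, T14=1, T4=5, T6=3, T5=3, T3=2, T9=5, T7=2, T12=1, T2=3. Each listed conflict is separated.

5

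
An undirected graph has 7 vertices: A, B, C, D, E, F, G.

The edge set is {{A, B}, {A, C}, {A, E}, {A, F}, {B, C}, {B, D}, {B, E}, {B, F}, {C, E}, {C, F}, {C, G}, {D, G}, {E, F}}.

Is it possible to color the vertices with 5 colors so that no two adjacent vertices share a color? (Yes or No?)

Yes

The chromatic number is 5. A, B, C, E, F are mutually adjacent (a clique of size 5), so at least 5 colors are needed.
5 colors suffice: color red → {B, G}; color blue → {C, D}; color green → {A}; color yellow → {F}; color purple → {E}.
That is already a proper 5-coloring.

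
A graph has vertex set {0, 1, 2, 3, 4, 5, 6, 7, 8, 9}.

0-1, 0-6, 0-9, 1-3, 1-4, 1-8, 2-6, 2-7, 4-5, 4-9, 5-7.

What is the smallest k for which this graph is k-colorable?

3

The cycle 6-0-9-4-5-7-2-6 has odd length 7, so it cannot be 2-colored; at least 3 colors are needed.
3 colors suffice: color a → {1, 6, 7, 9}; color b → {0, 2, 3, 4, 8}; color c → {5}. Every edge joins two different colors.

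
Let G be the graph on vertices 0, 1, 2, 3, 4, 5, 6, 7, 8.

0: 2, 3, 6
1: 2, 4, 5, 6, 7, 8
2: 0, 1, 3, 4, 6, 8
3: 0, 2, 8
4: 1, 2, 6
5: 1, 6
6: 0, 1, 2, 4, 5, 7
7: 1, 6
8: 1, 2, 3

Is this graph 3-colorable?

1, 2, 4, 6 are pairwise adjacent (a clique of size 4), so at least 4 colors are needed.
So 3 colors are not enough.

No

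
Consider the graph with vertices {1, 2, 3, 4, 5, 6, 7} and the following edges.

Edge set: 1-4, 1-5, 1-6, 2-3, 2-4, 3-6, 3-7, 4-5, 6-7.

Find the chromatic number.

1, 4, 5 are mutually adjacent, so at least 3 colors are needed.
3 colors suffice: color a → {4, 6}; color b → {1, 3}; color c → {2, 5, 7}. Every edge joins two different colors.

3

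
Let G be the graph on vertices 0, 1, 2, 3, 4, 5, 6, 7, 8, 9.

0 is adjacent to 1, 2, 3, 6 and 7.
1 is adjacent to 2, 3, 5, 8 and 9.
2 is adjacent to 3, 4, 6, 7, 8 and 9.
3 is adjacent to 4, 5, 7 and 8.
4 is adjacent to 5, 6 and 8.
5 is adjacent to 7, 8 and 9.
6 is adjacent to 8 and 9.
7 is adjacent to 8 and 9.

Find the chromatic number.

0, 2, 3, 7 form a clique, so at least 4 colors are needed.
4 colors suffice: color red → {2, 5}; color blue → {3, 6}; color green → {0, 8, 9}; color yellow → {1, 4, 7}. Each edge has distinct colors on its endpoints.

4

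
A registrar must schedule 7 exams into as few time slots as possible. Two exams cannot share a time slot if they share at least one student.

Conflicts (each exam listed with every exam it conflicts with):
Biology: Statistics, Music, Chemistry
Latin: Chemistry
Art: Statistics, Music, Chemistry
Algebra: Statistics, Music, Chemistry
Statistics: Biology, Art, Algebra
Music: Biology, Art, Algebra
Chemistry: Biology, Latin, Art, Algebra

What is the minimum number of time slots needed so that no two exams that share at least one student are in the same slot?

Latin and Chemistry conflict, so at least 2 time slots are needed.
2 time slots suffice: time slot 1 → {Statistics, Music, Chemistry}; time slot 2 → {Biology, Latin, Art, Algebra}. Every pair that conflicts lands in different time slots.

2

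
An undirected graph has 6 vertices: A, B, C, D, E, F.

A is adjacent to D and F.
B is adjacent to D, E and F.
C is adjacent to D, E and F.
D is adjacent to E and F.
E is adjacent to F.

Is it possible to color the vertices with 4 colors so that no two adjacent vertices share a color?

Yes

The chromatic number is 4. C, D, E, F form a clique, so at least 4 colors are needed.
A valid assignment using 4 colors: A=3, B=4, C=4, D=2, E=3, F=1.
That is already a proper 4-coloring.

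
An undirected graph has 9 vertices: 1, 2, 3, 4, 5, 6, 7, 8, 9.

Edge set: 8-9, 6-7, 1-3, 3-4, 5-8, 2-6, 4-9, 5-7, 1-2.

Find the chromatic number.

3

The cycle 6-2-1-3-4-9-8-5-7-6 has odd length 9, so it cannot be 2-colored; at least 3 colors are needed.
3 colors suffice: color a → {2, 4, 7, 8}; color b → {1, 5, 6, 9}; color c → {3}. No two adjacent vertices share a color.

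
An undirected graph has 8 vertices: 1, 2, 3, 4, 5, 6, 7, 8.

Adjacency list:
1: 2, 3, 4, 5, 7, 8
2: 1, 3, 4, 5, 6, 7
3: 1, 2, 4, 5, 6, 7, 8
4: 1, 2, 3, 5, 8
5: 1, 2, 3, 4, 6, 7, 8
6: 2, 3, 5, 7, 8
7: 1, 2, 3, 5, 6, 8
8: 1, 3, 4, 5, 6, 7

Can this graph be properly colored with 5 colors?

Yes

The chromatic number is 5. 1, 2, 3, 4, 5 form a clique, so at least 5 colors are needed.
A valid assignment using 5 colors: 1=d, 2=c, 3=a, 4=e, 5=b, 6=d, 7=e, 8=c.
That is already a proper 5-coloring.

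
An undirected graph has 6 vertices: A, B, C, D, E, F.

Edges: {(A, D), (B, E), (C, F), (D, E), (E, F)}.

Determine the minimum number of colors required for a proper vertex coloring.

A and D are adjacent, so at least 2 colors are needed.
2 colors suffice: A=1, B=2, C=1, D=2, E=1, F=2. No two adjacent vertices share a color.

2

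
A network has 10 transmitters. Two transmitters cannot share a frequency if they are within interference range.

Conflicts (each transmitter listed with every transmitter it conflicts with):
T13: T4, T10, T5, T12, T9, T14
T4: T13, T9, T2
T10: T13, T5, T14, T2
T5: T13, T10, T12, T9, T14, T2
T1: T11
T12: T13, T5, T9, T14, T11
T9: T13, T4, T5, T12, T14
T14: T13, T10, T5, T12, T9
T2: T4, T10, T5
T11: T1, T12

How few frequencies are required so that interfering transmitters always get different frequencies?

T13, T5, T12, T9, T14 all conflict with each other, so at least 5 frequencies are needed.
5 frequencies suffice: frequency 1 → {T13, T2, T11}; frequency 2 → {T4, T5, T1}; frequency 3 → {T14}; frequency 4 → {T10, T12}; frequency 5 → {T9}. No two conflicting transmitters share a frequency.

5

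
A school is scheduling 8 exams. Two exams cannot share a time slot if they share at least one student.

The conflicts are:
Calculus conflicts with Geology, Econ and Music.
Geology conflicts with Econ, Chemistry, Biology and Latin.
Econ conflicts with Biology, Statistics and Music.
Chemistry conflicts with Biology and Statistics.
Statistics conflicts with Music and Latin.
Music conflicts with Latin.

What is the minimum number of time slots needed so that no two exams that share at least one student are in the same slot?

3

Calculus, Geology, Econ pairwise conflict, so at least 3 time slots are needed.
3 time slots suffice: time slot 1 → {Econ, Chemistry, Latin}; time slot 2 → {Geology, Music}; time slot 3 → {Calculus, Biology, Statistics}. Every pair that conflicts lands in different time slots.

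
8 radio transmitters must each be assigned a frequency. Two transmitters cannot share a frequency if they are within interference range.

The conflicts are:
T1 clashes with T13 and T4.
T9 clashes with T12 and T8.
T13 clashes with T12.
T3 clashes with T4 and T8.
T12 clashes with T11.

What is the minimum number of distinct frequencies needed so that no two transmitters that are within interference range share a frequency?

The cycle T1-T13-T12-T9-T8-T3-T4-T1 has odd length 7, so it cannot be 2-colored; at least 3 frequencies are needed.
3 frequencies suffice: frequency 1 → {T12, T4, T8}; frequency 2 → {T9, T13, T3, T11}; frequency 3 → {T1}. No two conflicting transmitters share a frequency.

3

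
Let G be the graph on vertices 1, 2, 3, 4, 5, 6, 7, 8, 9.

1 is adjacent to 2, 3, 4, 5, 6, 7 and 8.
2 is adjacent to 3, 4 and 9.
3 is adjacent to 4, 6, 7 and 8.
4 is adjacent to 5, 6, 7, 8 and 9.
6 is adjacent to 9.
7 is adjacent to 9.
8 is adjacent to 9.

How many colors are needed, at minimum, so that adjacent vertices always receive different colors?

1, 3, 4, 6 form a clique, so at least 4 colors are needed.
A valid assignment using 4 colors: 1=b, 2=d, 3=c, 4=a, 5=c, 6=d, 7=d, 8=d, 9=b. Each edge has distinct colors on its endpoints.

4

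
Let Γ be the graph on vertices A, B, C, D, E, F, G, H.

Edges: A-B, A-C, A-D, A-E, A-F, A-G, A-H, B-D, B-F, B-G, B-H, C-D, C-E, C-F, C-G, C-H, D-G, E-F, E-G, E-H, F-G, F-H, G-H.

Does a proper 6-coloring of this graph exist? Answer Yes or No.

The chromatic number is 6. A, C, E, F, G, H are mutually adjacent (a clique of size 6), so at least 6 colors are needed.
One proper 6-coloring: A=2, B=5, C=5, D=3, E=6, F=4, G=1, H=3.
That is already a proper 6-coloring.

Yes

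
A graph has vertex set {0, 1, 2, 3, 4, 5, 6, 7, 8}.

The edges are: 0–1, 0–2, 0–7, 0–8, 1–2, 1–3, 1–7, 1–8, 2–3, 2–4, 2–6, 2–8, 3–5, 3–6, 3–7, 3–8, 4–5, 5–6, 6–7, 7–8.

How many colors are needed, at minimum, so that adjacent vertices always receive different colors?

1, 2, 3, 8 are pairwise adjacent (a clique of size 4), so at least 4 colors are needed.
One proper 4-coloring: 0=b, 1=c, 2=a, 3=b, 4=b, 5=a, 6=c, 7=a, 8=d. Every edge joins two different colors.

4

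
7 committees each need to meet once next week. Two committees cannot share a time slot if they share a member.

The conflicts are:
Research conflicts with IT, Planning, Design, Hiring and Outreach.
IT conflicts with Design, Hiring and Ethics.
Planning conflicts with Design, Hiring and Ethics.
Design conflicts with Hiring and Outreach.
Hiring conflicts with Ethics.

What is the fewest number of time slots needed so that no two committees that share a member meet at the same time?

Research, Planning, Design, Hiring pairwise conflict, so at least 4 time slots are needed.
Using 4 time slots: Research=3, IT=4, Planning=4, Design=2, Hiring=1, Outreach=1, Ethics=2. No two conflicting committees share a time slot.

4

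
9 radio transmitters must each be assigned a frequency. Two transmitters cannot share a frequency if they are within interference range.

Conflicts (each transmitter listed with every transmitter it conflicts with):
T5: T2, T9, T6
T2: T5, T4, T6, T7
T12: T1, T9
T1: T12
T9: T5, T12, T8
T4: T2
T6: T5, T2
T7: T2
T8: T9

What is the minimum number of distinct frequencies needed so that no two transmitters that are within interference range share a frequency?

T5, T2, T6 pairwise conflict, so at least 3 frequencies are needed.
3 frequencies suffice: T5=2, T2=1, T12=2, T1=1, T9=1, T4=2, T6=3, T7=2, T8=2. No two conflicting transmitters share a frequency.

3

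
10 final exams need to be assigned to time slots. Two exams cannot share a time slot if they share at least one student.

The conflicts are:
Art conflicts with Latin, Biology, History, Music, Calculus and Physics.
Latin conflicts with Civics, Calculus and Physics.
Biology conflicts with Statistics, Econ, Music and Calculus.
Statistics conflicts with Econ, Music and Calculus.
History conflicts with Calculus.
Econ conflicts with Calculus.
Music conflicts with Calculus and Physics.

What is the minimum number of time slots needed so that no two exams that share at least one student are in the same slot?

Biology, Statistics, Econ, Calculus all conflict with each other, so at least 4 time slots are needed.
4 time slots suffice: time slot 1 → {Civics, Calculus, Physics}; time slot 2 → {Art, Statistics}; time slot 3 → {Latin, History, Econ, Music}; time slot 4 → {Biology}. Each listed conflict is separated.

4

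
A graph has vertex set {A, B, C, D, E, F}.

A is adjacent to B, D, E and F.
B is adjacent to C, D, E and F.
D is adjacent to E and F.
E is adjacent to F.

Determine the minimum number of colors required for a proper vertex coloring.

5

A, B, D, E, F are mutually adjacent (a clique of size 5), so at least 5 colors are needed.
A valid assignment using 5 colors: A=2, B=1, C=2, D=4, E=5, F=3. Every edge joins two different colors.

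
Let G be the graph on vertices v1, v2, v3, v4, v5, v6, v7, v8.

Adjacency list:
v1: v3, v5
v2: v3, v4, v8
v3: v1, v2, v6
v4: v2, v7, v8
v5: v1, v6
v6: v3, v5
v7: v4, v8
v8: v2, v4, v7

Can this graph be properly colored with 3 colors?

The chromatic number is 3. v2, v4, v8 are mutually adjacent, so at least 3 colors are needed.
3 colors suffice: v1=2, v2=3, v3=1, v4=2, v5=1, v6=2, v7=3, v8=1.
That is already a proper 3-coloring.

Yes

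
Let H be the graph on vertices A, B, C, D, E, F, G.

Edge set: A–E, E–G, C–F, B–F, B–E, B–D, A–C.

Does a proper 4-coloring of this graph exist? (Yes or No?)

Yes

The chromatic number is 3. The cycle E-B-F-C-A-E has odd length 5, so it cannot be 2-colored; at least 3 colors are needed.
3 colors suffice: color 1 → {D, E, F}; color 2 → {B, C, G}; color 3 → {A}.
Since 4 ≥ 3, a proper 4-coloring certainly exists.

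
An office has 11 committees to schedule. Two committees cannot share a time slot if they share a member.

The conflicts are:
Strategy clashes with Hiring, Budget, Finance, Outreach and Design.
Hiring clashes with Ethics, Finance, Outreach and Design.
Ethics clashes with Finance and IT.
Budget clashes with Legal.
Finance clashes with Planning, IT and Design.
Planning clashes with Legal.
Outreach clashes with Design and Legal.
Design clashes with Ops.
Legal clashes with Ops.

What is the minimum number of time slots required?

Strategy, Hiring, Finance, Design all conflict with each other, so at least 4 time slots are needed.
A valid assignment using 4 time slots: Strategy=2, Hiring=3, Ethics=2, Budget=1, Finance=1, Planning=3, Outreach=1, IT=3, Design=4, Legal=2, Ops=1. Every pair that conflicts lands in different time slots.

4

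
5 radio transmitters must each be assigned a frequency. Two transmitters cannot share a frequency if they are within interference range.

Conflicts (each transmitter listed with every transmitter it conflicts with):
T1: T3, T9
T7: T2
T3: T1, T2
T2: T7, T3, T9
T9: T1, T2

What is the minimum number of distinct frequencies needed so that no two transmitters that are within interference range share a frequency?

T2 and T9 conflict, so at least 2 frequencies are needed.
Using 2 frequencies: T1=1, T7=2, T3=2, T2=1, T9=2. Every pair that conflicts lands in different frequencies.

2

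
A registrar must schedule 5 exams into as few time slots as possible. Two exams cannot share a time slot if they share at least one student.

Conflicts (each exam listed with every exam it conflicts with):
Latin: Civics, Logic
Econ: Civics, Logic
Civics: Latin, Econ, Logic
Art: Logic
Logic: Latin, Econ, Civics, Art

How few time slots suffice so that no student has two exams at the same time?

Econ, Civics, Logic all conflict with each other, so at least 3 time slots are needed.
3 time slots suffice: time slot 1 → {Logic}; time slot 2 → {Civics, Art}; time slot 3 → {Latin, Econ}. No two conflicting exams share a time slot.

3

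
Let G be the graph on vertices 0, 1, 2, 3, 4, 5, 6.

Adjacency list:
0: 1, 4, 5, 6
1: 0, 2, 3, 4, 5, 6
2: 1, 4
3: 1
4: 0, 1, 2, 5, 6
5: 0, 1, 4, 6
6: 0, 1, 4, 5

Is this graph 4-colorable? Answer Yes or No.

No

0, 1, 4, 5, 6 are pairwise adjacent (a clique of size 5), so at least 5 colors are needed.
So 4 colors are not enough.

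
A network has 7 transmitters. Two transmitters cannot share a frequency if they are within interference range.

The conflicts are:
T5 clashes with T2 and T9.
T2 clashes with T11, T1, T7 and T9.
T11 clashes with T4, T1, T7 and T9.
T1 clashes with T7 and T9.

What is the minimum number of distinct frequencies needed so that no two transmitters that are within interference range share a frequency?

T2, T11, T1, T7 all conflict with each other, so at least 4 frequencies are needed.
4 frequencies suffice: frequency 1 → {T2, T4}; frequency 2 → {T5, T11}; frequency 3 → {T1}; frequency 4 → {T7, T9}. Every pair that conflicts lands in different frequencies.

4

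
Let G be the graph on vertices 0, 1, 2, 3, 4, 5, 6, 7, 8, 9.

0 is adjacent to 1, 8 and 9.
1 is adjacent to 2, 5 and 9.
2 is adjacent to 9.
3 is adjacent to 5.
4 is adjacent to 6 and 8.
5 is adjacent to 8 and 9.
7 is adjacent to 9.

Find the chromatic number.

3

1, 2, 9 are mutually adjacent, so at least 3 colors are needed.
3 colors suffice: color a → {3, 6, 8, 9}; color b → {1, 4, 7}; color c → {0, 2, 5}. Every edge joins two different colors.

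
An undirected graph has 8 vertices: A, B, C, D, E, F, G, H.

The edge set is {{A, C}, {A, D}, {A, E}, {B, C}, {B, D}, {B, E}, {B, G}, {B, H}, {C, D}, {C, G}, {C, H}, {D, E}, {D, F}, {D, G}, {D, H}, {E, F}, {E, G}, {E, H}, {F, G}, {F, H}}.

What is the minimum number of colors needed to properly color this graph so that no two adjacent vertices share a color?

4

D, E, F, G form a clique, so at least 4 colors are needed.
4 colors suffice: color 1 → {D}; color 2 → {C, E}; color 3 → {A, G, H}; color 4 → {B, F}. No two adjacent vertices share a color.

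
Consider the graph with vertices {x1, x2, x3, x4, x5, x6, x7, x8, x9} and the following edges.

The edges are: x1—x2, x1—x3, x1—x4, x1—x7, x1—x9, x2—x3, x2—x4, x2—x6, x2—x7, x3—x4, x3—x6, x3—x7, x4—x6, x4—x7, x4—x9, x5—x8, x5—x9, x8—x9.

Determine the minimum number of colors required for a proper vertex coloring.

5

x1, x2, x3, x4, x7 are pairwise adjacent (a clique of size 5), so at least 5 colors are needed.
5 colors suffice: color 1 → {x4, x5}; color 2 → {x2, x9}; color 3 → {x3, x8}; color 4 → {x1, x6}; color 5 → {x7}. Every edge joins two different colors.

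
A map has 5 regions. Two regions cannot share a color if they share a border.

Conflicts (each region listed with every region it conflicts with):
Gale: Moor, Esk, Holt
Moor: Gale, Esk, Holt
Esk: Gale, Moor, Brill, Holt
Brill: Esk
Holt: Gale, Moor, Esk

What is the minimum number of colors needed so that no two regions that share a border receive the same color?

Gale, Moor, Esk, Holt all conflict with each other, so at least 4 colors are needed.
4 colors suffice: color 1 → {Esk}; color 2 → {Brill, Holt}; color 3 → {Gale}; color 4 → {Moor}. No two conflicting regions share a color.

4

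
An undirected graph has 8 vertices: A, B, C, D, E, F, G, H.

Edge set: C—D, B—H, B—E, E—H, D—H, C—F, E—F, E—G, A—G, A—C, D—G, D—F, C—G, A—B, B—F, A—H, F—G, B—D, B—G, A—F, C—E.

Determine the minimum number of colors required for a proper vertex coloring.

C, D, F, G are mutually adjacent (a clique of size 4), so at least 4 colors are needed.
A valid assignment using 4 colors: A=4, B=3, C=3, D=4, E=4, F=2, G=1, H=1. Each edge has distinct colors on its endpoints.

4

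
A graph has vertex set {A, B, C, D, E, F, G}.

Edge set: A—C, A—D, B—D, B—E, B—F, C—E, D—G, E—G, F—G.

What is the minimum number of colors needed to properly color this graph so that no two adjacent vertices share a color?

The cycle C-E-G-D-A-C has odd length 5, so it cannot be 2-colored; at least 3 colors are needed.
3 colors suffice: color 1 → {D, E, F}; color 2 → {B, C, G}; color 3 → {A}. Every edge joins two different colors.

3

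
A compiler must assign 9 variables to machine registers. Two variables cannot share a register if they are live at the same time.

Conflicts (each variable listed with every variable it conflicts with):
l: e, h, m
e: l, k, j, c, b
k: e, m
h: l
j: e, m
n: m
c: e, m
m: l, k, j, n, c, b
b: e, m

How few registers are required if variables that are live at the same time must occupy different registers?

2

n and m conflict, so at least 2 registers are needed.
2 registers suffice: l=2, e=1, k=2, h=1, j=2, n=2, c=2, m=1, b=2. No two conflicting variables share a register.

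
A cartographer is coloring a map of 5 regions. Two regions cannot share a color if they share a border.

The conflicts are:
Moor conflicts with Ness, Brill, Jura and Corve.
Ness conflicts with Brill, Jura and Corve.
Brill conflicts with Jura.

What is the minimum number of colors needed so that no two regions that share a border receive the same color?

Moor, Ness, Brill, Jura pairwise conflict, so at least 4 colors are needed.
4 colors suffice: color 1 → {Moor}; color 2 → {Ness}; color 3 → {Jura, Corve}; color 4 → {Brill}. No two conflicting regions share a color.

4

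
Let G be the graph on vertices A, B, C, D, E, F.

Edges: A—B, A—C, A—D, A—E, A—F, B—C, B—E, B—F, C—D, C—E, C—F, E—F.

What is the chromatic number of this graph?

A, B, C, E, F form a clique, so at least 5 colors are needed.
5 colors suffice: color red → {A}; color blue → {C}; color green → {D, E}; color yellow → {F}; color purple → {B}. No two adjacent vertices share a color.

5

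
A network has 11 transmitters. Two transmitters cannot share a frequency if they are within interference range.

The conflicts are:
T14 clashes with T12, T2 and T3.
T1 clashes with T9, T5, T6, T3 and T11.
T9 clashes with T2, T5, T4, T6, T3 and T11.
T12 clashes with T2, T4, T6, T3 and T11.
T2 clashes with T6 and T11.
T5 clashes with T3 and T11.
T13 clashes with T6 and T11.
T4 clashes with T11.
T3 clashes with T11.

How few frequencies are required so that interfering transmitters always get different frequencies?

5

T1, T9, T5, T3, T11 are mutually in conflict, so at least 5 frequencies are needed.
Using 5 frequencies: T14=1, T1=4, T9=2, T12=2, T2=3, T5=5, T13=2, T4=3, T6=1, T3=3, T11=1. No two conflicting transmitters share a frequency.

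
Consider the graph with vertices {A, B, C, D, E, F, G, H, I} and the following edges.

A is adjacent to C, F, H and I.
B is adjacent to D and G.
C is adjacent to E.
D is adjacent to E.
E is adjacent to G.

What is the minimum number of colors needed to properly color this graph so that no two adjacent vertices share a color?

E and G are adjacent, so at least 2 colors are needed.
2 colors suffice: color 1 → {A, B, E}; color 2 → {C, D, F, G, H, I}. No two adjacent vertices share a color.

2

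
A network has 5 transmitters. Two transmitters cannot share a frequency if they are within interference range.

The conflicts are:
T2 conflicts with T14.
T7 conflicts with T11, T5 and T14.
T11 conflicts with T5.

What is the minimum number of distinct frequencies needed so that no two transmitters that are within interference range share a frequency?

3

T7, T11, T5 all conflict with each other, so at least 3 frequencies are needed.
3 frequencies suffice: frequency 1 → {T2, T7}; frequency 2 → {T11, T14}; frequency 3 → {T5}. No two conflicting transmitters share a frequency.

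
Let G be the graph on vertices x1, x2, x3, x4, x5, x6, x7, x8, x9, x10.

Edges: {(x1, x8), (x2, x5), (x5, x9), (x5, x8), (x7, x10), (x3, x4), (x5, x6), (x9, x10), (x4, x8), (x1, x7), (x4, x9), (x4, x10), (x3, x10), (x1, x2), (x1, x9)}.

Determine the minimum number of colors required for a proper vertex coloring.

3

x4, x9, x10 form a triangle, so at least 3 colors are needed.
One proper 3-coloring: x1=2, x2=1, x3=1, x4=2, x5=2, x6=1, x7=1, x8=1, x9=1, x10=3. No two adjacent vertices share a color.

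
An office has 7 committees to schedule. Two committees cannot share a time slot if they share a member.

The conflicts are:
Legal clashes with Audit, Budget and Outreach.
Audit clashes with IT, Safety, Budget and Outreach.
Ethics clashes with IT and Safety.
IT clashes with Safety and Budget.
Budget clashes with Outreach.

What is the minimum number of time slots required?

Legal, Audit, Budget, Outreach are mutually in conflict, so at least 4 time slots are needed.
4 time slots suffice: time slot 1 → {Audit, Ethics}; time slot 2 → {Safety, Budget}; time slot 3 → {IT, Outreach}; time slot 4 → {Legal}. No two conflicting committees share a time slot.

4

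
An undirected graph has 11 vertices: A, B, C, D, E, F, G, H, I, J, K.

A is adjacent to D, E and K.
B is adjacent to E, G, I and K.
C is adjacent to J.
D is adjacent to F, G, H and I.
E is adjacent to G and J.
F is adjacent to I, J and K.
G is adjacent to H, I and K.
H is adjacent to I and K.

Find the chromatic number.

D, G, H, I are mutually adjacent (a clique of size 4), so at least 4 colors are needed.
4 colors suffice: color 1 → {A, C, F, G}; color 2 → {D, E, K}; color 3 → {I, J}; color 4 → {B, H}. No two adjacent vertices share a color.

4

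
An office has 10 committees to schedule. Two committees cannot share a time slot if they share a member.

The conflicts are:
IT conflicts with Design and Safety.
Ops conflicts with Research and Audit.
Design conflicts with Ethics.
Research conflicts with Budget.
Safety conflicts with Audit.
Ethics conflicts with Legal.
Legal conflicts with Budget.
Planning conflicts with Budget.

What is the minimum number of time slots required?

The cycle Ethics-Legal-Budget-Research-Ops-Audit-Safety-IT-Design-Ethics has odd length 9, so it cannot be 2-colored; at least 3 time slots are needed.
3 time slots suffice: time slot 1 → {IT, Ops, Ethics, Budget}; time slot 2 → {Design, Research, Audit, Legal, Planning}; time slot 3 → {Safety}. No two conflicting committees share a time slot.

3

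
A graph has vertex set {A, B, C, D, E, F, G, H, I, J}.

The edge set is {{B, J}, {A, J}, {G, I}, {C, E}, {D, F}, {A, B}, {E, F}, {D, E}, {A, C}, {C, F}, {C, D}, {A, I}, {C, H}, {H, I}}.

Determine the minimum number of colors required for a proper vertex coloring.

4

C, D, E, F form a clique, so at least 4 colors are needed.
One proper 4-coloring: A=2, B=3, C=1, D=2, E=4, F=3, G=2, H=2, I=1, J=1. No two adjacent vertices share a color.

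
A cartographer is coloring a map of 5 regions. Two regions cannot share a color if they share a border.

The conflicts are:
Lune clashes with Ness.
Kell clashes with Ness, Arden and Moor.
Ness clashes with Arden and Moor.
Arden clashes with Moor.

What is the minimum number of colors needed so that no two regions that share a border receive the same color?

Kell, Ness, Arden, Moor all conflict with each other, so at least 4 colors are needed.
4 colors suffice: Lune=2, Kell=3, Ness=1, Arden=4, Moor=2. Every pair that conflicts lands in different colors.

4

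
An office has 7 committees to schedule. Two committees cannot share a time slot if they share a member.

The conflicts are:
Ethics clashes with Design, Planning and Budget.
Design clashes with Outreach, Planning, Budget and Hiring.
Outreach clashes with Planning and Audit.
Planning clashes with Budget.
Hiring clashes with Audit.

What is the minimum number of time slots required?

4

Ethics, Design, Planning, Budget pairwise conflict, so at least 4 time slots are needed.
4 time slots suffice: time slot 1 → {Design, Audit}; time slot 2 → {Planning, Hiring}; time slot 3 → {Ethics, Outreach}; time slot 4 → {Budget}. No two conflicting committees share a time slot.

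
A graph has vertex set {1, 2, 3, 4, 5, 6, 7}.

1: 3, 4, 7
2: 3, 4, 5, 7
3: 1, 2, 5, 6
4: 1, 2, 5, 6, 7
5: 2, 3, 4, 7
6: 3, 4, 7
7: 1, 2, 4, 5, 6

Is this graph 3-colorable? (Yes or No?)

2, 4, 5, 7 are pairwise adjacent (a clique of size 4), so at least 4 colors are needed.
So 3 colors are not enough.

No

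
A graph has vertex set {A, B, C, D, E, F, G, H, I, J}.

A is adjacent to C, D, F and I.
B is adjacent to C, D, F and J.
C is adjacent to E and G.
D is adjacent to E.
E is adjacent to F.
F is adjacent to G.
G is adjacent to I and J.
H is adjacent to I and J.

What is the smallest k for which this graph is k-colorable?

D and E are adjacent, so at least 2 colors are needed.
2 colors suffice: color 1 → {C, D, F, I, J}; color 2 → {A, B, E, G, H}. No two adjacent vertices share a color.

2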